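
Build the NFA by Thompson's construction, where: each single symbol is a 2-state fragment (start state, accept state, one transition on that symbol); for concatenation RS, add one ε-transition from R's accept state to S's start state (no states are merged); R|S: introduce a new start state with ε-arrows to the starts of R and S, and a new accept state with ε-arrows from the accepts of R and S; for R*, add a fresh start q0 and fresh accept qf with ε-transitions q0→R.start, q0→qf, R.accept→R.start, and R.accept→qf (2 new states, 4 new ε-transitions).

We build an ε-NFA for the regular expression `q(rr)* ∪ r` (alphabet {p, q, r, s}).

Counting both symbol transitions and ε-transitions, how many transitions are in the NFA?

14

By structural recursion:
Each of the 4 symbol leaves contributes 1 transition (1 symbol, 0 ε).
  rr → 3 transitions (2 symbol, 1 ε)
  (rr)* → 7 transitions (2 symbol, 5 ε)
  q(rr)* → 9 transitions (3 symbol, 6 ε)
  q(rr)* ∪ r → 14 transitions (4 symbol, 10 ε)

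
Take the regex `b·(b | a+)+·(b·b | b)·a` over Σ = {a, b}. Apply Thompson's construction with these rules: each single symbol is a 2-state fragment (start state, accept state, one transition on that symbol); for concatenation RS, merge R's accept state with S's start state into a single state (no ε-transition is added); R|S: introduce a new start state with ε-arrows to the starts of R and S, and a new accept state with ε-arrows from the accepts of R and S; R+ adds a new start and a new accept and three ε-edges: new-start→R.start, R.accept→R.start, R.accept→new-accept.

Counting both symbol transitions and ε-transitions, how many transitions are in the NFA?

21

Building bottom-up:
Each of the 7 symbol leaves contributes 1 transition (1 symbol, 0 ε).
  a+ → 4 transitions (1 symbol, 3 ε)
  b | a+ → 9 transitions (2 symbol, 7 ε)
  (b | a+)+ → 12 transitions (2 symbol, 10 ε)
  b·b → 2 transitions (2 symbol, 0 ε)
  b·b | b → 7 transitions (3 symbol, 4 ε)
  b·(b | a+)+·(b·b | b)·a → 21 transitions (7 symbol, 14 ε)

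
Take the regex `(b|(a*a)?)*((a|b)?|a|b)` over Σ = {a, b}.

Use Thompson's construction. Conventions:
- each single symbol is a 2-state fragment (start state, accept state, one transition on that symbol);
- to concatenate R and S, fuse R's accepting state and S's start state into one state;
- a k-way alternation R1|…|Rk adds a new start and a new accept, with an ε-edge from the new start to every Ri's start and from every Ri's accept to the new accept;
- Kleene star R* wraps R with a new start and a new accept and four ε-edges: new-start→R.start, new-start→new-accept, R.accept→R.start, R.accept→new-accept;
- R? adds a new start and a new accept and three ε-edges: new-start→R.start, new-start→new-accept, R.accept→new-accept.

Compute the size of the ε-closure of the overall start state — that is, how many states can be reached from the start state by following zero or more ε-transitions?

Let C(F) = |ε-closure(F.start)| within fragment F, and note whether F accepts ε. Symbol fragments have C = 1 and do not accept ε. Then:
  a* — new start has ε-edges to the inner start and to the new accept, so C = 2 + 1 = 3
  a*a — the left operand accepts ε, so the closure extends into the next operand (the shared merged state is already counted); C = 3 + (1−1) = 3
  (a*a)? — C = 1 (new start) + 3 (body) + 1 (new accept, via ε) = 5
  b|(a*a)? — new start ε-reaches every alternative's start; at least one alternative accepts ε, so the union's new accept is reached too: C = 1 + 1 + 5 + 1 = 8
  (b|(a*a)?)* — C = 1 (new start) + 8 (body) + 1 (new accept) = 10
  a|b — new start ε-reaches every alternative's start; none of them accept ε, so the new accept is not reached: C = 1 + 1 + 1 = 3
  (a|b)? — C = 1 (new start) + 3 (body) + 1 (new accept, via ε) = 5
  (a|b)?|a|b — C = 1 (new start) + (5 + 1 + 1) + 1 (new accept, since some branch ε-reaches its own accept) = 9
  (b|(a*a)?)*((a|b)?|a|b) — the left operand accepts ε, so the closure extends into the next operand (the shared merged state is already counted); C = 10 + (9−1) = 18

18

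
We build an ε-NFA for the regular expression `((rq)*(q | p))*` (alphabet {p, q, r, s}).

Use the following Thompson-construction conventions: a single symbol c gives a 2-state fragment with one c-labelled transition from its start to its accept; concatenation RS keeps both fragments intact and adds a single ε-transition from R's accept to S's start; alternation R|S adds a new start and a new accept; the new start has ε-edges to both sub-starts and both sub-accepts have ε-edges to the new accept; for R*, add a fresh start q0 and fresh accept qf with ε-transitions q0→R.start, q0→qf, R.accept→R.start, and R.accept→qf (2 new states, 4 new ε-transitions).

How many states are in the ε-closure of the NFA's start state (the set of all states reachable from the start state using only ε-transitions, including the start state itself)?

8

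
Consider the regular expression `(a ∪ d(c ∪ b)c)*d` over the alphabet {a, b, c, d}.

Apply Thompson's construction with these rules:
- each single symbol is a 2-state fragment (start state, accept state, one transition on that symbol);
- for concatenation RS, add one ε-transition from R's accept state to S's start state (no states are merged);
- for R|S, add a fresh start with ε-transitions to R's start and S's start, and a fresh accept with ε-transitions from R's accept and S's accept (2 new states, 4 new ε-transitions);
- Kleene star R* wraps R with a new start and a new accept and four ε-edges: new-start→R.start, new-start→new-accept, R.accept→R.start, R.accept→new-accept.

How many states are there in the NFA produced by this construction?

18

Recursing over subexpressions:
Each of the 6 symbol leaves contributes a 2-state fragment.
  c ∪ b = 6 states
  d(c ∪ b)c = 10 states
  a ∪ d(c ∪ b)c = 14 states
  (a ∪ d(c ∪ b)c)* = 16 states
  (a ∪ d(c ∪ b)c)*d = 18 states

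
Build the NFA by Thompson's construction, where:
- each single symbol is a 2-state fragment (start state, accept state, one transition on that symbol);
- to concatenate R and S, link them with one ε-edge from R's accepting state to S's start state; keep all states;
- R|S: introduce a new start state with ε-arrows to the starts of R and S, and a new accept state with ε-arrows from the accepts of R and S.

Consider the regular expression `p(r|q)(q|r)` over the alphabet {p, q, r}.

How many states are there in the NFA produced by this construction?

Recursing over subexpressions:
Each of the 5 symbol leaves contributes a 2-state fragment.
  r|q : 6 states
  q|r : 6 states
  p(r|q)(q|r) : 14 states

14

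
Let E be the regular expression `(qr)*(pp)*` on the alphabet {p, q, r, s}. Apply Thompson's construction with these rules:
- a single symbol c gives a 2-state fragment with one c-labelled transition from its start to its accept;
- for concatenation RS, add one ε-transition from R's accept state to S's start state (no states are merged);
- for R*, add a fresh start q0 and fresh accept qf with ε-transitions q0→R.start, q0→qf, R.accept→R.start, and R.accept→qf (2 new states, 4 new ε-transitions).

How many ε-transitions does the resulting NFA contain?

11

Building bottom-up:
Each of the 4 symbol leaves contributes 0 ε-transitions.
  qr — 1 ε-transition
  (qr)* — 5 ε-transitions
  pp — 1 ε-transition
  (pp)* — 5 ε-transitions
  (qr)*(pp)* — 11 ε-transitions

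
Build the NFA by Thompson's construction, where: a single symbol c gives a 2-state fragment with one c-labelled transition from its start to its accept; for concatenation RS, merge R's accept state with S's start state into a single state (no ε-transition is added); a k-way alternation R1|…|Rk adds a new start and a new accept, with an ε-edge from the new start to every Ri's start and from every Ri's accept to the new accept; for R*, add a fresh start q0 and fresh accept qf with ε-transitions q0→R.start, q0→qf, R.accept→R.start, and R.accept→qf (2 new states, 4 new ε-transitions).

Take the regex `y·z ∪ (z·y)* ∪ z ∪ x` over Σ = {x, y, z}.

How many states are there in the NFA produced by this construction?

14

Bottom-up over the parse tree:
Each of the 6 symbol leaves contributes a 2-state fragment.
  y·z — 3 states
  z·y — 3 states
  (z·y)* — 5 states
  y·z ∪ (z·y)* ∪ z ∪ x — 14 states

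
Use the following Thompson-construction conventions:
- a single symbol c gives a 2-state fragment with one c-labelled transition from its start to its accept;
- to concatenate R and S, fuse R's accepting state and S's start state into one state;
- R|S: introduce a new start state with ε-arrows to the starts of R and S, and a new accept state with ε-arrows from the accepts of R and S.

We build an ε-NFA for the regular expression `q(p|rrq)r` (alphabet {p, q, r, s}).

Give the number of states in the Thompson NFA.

10

Bottom-up over the parse tree:
Each of the 6 symbol leaves contributes a 2-state fragment.
  rrq → 4 states
  p|rrq → 8 states
  q(p|rrq)r → 10 states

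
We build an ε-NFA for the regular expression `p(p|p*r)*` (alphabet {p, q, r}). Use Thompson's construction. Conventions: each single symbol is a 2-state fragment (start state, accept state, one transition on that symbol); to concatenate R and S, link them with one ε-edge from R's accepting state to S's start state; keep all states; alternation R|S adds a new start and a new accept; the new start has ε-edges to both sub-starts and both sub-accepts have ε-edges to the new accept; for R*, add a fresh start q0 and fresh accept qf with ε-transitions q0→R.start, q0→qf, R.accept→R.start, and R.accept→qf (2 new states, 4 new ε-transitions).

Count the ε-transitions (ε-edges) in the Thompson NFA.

14

Building bottom-up:
Each of the 4 symbol leaves contributes 0 ε-transitions.
  p* — 4 ε-transitions
  p*r — 5 ε-transitions
  p|p*r — 9 ε-transitions
  (p|p*r)* — 13 ε-transitions
  p(p|p*r)* — 14 ε-transitions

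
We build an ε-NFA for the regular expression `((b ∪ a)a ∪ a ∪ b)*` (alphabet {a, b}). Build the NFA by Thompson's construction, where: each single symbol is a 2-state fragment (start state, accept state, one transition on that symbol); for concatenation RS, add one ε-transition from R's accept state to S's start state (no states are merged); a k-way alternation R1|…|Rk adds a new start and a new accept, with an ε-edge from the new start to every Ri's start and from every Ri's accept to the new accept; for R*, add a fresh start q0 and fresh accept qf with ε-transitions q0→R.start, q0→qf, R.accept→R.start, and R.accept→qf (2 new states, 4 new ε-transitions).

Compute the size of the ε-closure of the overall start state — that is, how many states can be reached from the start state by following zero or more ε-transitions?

8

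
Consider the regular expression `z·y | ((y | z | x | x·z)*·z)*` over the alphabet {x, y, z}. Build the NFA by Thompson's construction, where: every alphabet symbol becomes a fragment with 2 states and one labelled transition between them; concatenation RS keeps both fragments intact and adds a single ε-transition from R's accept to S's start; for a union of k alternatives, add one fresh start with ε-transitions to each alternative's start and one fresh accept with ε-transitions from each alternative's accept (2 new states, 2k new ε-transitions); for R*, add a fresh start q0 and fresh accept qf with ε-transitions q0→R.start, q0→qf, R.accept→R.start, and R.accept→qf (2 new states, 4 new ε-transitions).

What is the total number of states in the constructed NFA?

Recursing over subexpressions:
Each of the 8 symbol leaves contributes a 2-state fragment.
  z·y → 4 states
  x·z → 4 states
  y | z | x | x·z → 12 states
  (y | z | x | x·z)* → 14 states
  (y | z | x | x·z)*·z → 16 states
  ((y | z | x | x·z)*·z)* → 18 states
  z·y | ((y | z | x | x·z)*·z)* → 24 states

24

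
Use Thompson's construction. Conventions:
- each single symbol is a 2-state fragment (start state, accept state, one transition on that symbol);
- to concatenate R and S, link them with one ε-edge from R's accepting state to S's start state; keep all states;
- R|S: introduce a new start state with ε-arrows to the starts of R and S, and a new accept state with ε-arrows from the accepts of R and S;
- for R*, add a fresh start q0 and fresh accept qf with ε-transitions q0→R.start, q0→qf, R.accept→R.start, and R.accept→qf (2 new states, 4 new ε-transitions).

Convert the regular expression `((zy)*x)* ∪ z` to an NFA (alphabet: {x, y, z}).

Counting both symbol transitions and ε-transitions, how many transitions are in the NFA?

18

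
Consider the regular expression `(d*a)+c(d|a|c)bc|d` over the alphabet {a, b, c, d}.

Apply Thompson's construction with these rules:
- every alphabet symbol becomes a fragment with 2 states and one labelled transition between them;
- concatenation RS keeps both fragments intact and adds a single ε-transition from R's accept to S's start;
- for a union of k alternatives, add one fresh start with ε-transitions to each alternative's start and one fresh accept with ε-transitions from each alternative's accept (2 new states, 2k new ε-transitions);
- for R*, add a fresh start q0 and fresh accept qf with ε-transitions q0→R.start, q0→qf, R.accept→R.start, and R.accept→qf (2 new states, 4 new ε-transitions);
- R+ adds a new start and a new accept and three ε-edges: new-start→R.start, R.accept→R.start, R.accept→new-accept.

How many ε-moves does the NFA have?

Bottom-up over the parse tree:
Each of the 9 symbol leaves contributes 0 ε-transitions.
  d* = 4 ε-transitions
  d*a = 5 ε-transitions
  (d*a)+ = 8 ε-transitions
  d|a|c = 6 ε-transitions
  (d*a)+c(d|a|c)bc = 18 ε-transitions
  (d*a)+c(d|a|c)bc|d = 22 ε-transitions

22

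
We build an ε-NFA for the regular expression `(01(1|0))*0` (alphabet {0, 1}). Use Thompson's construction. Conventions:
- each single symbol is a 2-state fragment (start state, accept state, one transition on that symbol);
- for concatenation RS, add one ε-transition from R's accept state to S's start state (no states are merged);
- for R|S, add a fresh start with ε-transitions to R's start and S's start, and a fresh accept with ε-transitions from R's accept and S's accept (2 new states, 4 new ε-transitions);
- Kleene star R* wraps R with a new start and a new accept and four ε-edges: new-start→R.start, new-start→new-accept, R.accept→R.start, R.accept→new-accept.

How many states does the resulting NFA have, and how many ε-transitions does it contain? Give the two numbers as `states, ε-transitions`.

14, 11

Recursing over subexpressions:
Each of the 5 symbol leaves contributes 2 states and 0 ε-transitions.
  1|0 → 6 states, 4 ε-transitions
  01(1|0) → 10 states, 6 ε-transitions
  (01(1|0))* → 12 states, 10 ε-transitions
  (01(1|0))*0 → 14 states, 11 ε-transitions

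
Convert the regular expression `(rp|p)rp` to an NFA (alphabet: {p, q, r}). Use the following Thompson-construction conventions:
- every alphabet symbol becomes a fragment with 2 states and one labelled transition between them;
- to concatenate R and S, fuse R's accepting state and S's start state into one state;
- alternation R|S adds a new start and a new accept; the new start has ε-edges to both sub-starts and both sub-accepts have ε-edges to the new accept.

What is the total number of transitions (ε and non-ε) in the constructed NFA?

9

Bottom-up over the parse tree:
Each of the 5 symbol leaves contributes 1 transition (1 symbol, 0 ε).
  rp : 2 transitions (2 symbol, 0 ε)
  rp|p : 7 transitions (3 symbol, 4 ε)
  (rp|p)rp : 9 transitions (5 symbol, 4 ε)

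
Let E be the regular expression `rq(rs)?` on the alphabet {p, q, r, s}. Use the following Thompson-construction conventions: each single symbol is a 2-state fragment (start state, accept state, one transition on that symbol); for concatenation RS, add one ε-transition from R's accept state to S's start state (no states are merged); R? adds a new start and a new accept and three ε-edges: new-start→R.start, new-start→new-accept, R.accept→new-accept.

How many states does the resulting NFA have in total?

10

Building bottom-up:
Each of the 4 symbol leaves contributes a 2-state fragment.
  rs = 4 states
  (rs)? = 6 states
  rq(rs)? = 10 states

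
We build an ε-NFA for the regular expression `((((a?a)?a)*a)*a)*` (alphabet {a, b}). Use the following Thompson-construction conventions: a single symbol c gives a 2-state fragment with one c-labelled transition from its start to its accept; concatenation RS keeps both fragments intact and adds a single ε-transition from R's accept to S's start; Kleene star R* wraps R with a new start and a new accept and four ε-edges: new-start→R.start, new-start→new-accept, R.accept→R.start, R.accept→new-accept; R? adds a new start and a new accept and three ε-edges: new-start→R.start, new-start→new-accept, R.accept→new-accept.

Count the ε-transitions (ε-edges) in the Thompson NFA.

Per subexpression:
Each of the 5 symbol leaves contributes 0 ε-transitions.
  a? → 3 ε-transitions
  a?a → 4 ε-transitions
  (a?a)? → 7 ε-transitions
  (a?a)?a → 8 ε-transitions
  ((a?a)?a)* → 12 ε-transitions
  ((a?a)?a)*a → 13 ε-transitions
  (((a?a)?a)*a)* → 17 ε-transitions
  (((a?a)?a)*a)*a → 18 ε-transitions
  ((((a?a)?a)*a)*a)* → 22 ε-transitions

22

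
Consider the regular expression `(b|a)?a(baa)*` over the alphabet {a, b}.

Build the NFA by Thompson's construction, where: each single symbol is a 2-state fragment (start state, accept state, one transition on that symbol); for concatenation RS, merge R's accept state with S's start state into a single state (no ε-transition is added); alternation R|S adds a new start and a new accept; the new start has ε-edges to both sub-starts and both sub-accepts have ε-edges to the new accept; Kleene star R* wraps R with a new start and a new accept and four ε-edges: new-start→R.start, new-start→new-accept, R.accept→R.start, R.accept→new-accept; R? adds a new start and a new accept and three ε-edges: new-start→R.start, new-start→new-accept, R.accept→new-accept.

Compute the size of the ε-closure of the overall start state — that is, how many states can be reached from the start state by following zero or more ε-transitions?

5

Work bottom-up. For each fragment F, track |ε-closure(F.start)| and whether F's accept lies in that closure (i.e. whether F accepts ε). A single-symbol fragment has closure size 1 and does not accept ε.
  b|a → C = 1 + 1 + 1 = 3 (the new accept is not ε-reachable since no branch accepts ε)
  (b|a)? → new start has ε-edges to the inner start and to the new accept, so C = 2 + 3 = 5
  baa → C equals the left operand's closure size = 1 (its accept is not ε-reachable, so the closure stops there)
  (baa)* → C = 1 (new start) + 1 (body) + 1 (new accept) = 3
  (b|a)?a(baa)* → C = 5 + (1−1) = 5 (closure spills across the concat boundary because the left factor accepts ε)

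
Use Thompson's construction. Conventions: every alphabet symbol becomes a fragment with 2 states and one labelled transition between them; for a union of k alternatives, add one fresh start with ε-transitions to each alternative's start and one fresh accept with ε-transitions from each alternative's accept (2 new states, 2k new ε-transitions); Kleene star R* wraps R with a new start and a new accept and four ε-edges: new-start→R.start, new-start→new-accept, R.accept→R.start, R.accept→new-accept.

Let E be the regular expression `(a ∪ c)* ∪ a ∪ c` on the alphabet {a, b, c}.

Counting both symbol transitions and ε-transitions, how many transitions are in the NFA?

Bottom-up over the parse tree:
Each of the 4 symbol leaves contributes 1 transition (1 symbol, 0 ε).
  a ∪ c : 6 transitions (2 symbol, 4 ε)
  (a ∪ c)* : 10 transitions (2 symbol, 8 ε)
  (a ∪ c)* ∪ a ∪ c : 18 transitions (4 symbol, 14 ε)

18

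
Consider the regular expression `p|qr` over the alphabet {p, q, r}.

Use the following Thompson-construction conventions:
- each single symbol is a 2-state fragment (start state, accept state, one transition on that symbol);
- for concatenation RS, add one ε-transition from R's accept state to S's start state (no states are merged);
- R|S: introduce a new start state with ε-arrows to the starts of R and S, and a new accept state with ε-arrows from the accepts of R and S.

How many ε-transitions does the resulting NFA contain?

5

Recursing over subexpressions:
Each of the 3 symbol leaves contributes 0 ε-transitions.
  qr — 1 ε-transition
  p|qr — 5 ε-transitions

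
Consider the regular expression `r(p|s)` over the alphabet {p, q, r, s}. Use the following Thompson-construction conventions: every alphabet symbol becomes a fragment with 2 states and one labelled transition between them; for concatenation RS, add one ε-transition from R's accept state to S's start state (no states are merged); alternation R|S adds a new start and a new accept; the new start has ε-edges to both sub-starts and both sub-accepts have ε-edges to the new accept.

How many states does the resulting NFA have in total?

8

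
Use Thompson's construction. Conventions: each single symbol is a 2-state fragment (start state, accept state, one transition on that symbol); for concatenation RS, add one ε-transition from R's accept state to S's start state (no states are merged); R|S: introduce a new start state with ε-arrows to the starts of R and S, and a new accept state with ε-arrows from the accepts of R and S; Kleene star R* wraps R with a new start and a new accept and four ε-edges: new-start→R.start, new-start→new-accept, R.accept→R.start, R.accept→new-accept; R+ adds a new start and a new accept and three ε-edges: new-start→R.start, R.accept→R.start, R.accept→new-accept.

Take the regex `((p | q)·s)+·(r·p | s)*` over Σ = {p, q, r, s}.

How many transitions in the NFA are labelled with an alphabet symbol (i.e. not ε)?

Per subexpression:
Each of the 6 symbol leaves contributes exactly 1 symbol transition.
  p | q = 2 symbol transitions
  (p | q)·s = 3 symbol transitions
  ((p | q)·s)+ = 3 symbol transitions
  r·p = 2 symbol transitions
  r·p | s = 3 symbol transitions
  (r·p | s)* = 3 symbol transitions
  ((p | q)·s)+·(r·p | s)* = 6 symbol transitions

6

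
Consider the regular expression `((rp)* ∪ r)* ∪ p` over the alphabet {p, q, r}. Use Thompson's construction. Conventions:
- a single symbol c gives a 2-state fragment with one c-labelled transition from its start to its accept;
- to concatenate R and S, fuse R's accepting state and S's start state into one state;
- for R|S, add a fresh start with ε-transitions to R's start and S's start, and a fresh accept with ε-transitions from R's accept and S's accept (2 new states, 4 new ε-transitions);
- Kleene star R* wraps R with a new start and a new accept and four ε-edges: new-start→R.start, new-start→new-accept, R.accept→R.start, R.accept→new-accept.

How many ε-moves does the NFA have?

Building bottom-up:
Each of the 4 symbol leaves contributes 0 ε-transitions.
  rp → 0 ε-transitions
  (rp)* → 4 ε-transitions
  (rp)* ∪ r → 8 ε-transitions
  ((rp)* ∪ r)* → 12 ε-transitions
  ((rp)* ∪ r)* ∪ p → 16 ε-transitions

16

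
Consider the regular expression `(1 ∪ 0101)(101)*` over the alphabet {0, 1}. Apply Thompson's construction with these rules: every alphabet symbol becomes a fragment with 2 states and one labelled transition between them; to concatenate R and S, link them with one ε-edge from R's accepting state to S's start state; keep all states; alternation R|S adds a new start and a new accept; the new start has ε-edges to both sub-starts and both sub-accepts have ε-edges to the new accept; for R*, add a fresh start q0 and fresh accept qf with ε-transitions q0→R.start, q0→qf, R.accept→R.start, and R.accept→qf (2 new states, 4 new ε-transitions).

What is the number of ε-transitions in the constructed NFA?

14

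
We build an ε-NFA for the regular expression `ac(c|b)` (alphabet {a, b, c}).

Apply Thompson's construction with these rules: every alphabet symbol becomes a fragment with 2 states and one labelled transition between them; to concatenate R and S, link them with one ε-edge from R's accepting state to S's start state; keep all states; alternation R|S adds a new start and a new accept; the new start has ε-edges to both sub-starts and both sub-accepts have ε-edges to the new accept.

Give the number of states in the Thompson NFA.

Building bottom-up:
Each of the 4 symbol leaves contributes a 2-state fragment.
  c|b : 6 states
  ac(c|b) : 10 states

10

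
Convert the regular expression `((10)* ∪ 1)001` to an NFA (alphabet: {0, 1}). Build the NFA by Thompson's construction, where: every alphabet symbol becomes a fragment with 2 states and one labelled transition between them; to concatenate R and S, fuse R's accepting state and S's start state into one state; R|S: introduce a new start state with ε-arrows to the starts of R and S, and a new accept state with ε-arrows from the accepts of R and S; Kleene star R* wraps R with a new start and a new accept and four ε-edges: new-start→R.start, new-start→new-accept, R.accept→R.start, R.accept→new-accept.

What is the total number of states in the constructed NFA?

Per subexpression:
Each of the 6 symbol leaves contributes a 2-state fragment.
  10 → 3 states
  (10)* → 5 states
  (10)* ∪ 1 → 9 states
  ((10)* ∪ 1)001 → 12 states

12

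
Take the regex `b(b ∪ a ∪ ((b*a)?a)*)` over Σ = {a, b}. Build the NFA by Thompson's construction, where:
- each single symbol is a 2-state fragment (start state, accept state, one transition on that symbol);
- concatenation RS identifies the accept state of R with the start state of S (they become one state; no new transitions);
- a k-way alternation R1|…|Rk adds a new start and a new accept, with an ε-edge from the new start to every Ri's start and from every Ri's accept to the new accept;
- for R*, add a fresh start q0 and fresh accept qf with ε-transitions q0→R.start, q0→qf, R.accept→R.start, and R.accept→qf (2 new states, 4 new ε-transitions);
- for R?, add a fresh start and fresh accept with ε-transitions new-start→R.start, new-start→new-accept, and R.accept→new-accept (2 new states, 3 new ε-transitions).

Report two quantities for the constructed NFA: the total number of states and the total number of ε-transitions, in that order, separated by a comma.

17, 17

By structural recursion:
Each of the 6 symbol leaves contributes 2 states and 0 ε-transitions.
  b* = 4 states, 4 ε-transitions
  b*a = 5 states, 4 ε-transitions
  (b*a)? = 7 states, 7 ε-transitions
  (b*a)?a = 8 states, 7 ε-transitions
  ((b*a)?a)* = 10 states, 11 ε-transitions
  b ∪ a ∪ ((b*a)?a)* = 16 states, 17 ε-transitions
  b(b ∪ a ∪ ((b*a)?a)*) = 17 states, 17 ε-transitions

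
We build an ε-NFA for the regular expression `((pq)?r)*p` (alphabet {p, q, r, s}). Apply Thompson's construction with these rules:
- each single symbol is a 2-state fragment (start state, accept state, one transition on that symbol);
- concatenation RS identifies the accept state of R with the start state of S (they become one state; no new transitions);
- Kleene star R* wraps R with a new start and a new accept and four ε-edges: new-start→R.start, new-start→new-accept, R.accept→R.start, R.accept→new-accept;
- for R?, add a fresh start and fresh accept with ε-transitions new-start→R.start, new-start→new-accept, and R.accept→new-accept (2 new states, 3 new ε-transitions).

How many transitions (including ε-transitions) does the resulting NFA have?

Per subexpression:
Each of the 4 symbol leaves contributes 1 transition (1 symbol, 0 ε).
  pq : 2 transitions (2 symbol, 0 ε)
  (pq)? : 5 transitions (2 symbol, 3 ε)
  (pq)?r : 6 transitions (3 symbol, 3 ε)
  ((pq)?r)* : 10 transitions (3 symbol, 7 ε)
  ((pq)?r)*p : 11 transitions (4 symbol, 7 ε)

11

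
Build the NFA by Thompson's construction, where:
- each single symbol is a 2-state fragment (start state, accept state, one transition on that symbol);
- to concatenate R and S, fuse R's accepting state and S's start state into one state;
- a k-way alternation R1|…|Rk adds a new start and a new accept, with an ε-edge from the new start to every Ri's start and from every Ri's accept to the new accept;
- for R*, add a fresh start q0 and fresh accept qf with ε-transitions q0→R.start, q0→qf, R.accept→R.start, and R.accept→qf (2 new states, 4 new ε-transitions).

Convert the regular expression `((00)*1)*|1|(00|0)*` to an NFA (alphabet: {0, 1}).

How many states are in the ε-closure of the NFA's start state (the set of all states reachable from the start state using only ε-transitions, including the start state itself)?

Let C(F) = |ε-closure(F.start)| within fragment F, and note whether F accepts ε. Symbol fragments have C = 1 and do not accept ε. Then:
  00 — same as the first factor's closure: |closure| = 1
  (00)* — |closure| = 1 (new start) + 1 (body) + 1 (new accept) = 3
  (00)*1 — the left operand accepts ε, so the closure extends into the next operand (the shared merged state is already counted); |closure| = 3 + (1−1) = 3
  ((00)*1)* — new start has ε-edges to the inner start and to the new accept, so |closure| = 2 + 3 = 5
  00 — same as the first factor's closure: |closure| = 1
  00|0 — new start ε-reaches every alternative's start; none of them accept ε, so the new accept is not reached: |closure| = 1 + 1 + 1 = 3
  (00|0)* — the star's fresh start ε-reaches both the body's start and the fresh accept: |closure| = 2 + 3 = 5
  ((00)*1)*|1|(00|0)* — new start ε-reaches every alternative's start; at least one alternative accepts ε, so the union's new accept is reached too: |closure| = 1 + 5 + 1 + 5 + 1 = 13

13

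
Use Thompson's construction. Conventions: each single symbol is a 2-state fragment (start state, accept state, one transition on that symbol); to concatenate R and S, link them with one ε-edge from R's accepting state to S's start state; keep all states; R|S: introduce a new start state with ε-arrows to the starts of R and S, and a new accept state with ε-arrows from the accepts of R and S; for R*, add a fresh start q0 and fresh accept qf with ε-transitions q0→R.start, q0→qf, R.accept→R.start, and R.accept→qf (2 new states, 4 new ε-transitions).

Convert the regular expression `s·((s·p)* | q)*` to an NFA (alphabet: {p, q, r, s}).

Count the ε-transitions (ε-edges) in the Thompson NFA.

By structural recursion:
Each of the 4 symbol leaves contributes 0 ε-transitions.
  s·p : 1 ε-transition
  (s·p)* : 5 ε-transitions
  (s·p)* | q : 9 ε-transitions
  ((s·p)* | q)* : 13 ε-transitions
  s·((s·p)* | q)* : 14 ε-transitions

14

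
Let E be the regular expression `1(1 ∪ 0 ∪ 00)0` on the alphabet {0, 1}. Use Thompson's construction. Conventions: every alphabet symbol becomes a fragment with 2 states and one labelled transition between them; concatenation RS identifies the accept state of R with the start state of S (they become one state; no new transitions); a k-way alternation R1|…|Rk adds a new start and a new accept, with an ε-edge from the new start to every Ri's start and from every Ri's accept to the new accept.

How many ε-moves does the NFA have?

By structural recursion:
Each of the 6 symbol leaves contributes 0 ε-transitions.
  00 : 0 ε-transitions
  1 ∪ 0 ∪ 00 : 6 ε-transitions
  1(1 ∪ 0 ∪ 00)0 : 6 ε-transitions

6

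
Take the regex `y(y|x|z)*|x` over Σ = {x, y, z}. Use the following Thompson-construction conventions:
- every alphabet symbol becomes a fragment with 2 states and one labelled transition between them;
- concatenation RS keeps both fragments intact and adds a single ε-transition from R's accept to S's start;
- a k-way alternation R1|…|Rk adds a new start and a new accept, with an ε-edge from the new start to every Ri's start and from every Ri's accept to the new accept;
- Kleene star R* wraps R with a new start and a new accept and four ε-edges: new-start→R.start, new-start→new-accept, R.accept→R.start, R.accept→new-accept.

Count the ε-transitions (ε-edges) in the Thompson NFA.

15

By structural recursion:
Each of the 5 symbol leaves contributes 0 ε-transitions.
  y|x|z — 6 ε-transitions
  (y|x|z)* — 10 ε-transitions
  y(y|x|z)* — 11 ε-transitions
  y(y|x|z)*|x — 15 ε-transitions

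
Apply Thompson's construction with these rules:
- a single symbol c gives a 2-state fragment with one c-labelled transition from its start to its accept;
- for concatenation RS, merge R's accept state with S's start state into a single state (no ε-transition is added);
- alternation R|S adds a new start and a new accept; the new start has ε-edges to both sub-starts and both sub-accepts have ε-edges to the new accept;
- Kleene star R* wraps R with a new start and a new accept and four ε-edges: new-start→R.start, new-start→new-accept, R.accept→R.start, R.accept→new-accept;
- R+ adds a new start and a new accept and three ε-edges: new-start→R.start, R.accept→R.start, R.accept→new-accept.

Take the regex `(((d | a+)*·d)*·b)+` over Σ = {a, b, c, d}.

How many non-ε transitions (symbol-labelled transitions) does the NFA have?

4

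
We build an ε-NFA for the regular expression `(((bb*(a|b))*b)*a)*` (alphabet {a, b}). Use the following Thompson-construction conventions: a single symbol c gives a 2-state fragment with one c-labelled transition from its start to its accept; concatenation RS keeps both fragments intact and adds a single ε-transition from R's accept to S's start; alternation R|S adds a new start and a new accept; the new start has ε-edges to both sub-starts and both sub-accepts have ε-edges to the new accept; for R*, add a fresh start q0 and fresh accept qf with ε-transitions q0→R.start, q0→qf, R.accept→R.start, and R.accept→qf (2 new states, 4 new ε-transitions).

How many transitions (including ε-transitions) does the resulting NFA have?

Recursing over subexpressions:
Each of the 6 symbol leaves contributes 1 transition (1 symbol, 0 ε).
  b* : 5 transitions (1 symbol, 4 ε)
  a|b : 6 transitions (2 symbol, 4 ε)
  bb*(a|b) : 14 transitions (4 symbol, 10 ε)
  (bb*(a|b))* : 18 transitions (4 symbol, 14 ε)
  (bb*(a|b))*b : 20 transitions (5 symbol, 15 ε)
  ((bb*(a|b))*b)* : 24 transitions (5 symbol, 19 ε)
  ((bb*(a|b))*b)*a : 26 transitions (6 symbol, 20 ε)
  (((bb*(a|b))*b)*a)* : 30 transitions (6 symbol, 24 ε)

30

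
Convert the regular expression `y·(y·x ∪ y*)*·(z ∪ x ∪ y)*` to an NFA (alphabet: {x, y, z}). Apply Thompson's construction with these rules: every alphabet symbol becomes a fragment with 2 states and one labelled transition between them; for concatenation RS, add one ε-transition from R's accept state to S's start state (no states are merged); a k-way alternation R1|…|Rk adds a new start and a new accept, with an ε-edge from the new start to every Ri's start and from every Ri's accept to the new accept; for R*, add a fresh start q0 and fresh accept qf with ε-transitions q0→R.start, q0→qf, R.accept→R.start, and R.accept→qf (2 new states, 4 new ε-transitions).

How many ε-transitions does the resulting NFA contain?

25

Bottom-up over the parse tree:
Each of the 7 symbol leaves contributes 0 ε-transitions.
  y·x : 1 ε-transition
  y* : 4 ε-transitions
  y·x ∪ y* : 9 ε-transitions
  (y·x ∪ y*)* : 13 ε-transitions
  z ∪ x ∪ y : 6 ε-transitions
  (z ∪ x ∪ y)* : 10 ε-transitions
  y·(y·x ∪ y*)*·(z ∪ x ∪ y)* : 25 ε-transitions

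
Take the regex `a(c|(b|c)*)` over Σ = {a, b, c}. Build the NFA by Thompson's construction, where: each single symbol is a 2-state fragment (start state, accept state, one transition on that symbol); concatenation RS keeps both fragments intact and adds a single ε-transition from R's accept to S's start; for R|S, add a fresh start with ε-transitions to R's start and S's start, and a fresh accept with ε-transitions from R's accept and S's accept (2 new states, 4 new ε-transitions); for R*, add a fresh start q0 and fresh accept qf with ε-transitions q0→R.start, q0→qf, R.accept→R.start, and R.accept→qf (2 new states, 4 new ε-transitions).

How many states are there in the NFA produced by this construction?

By structural recursion:
Each of the 4 symbol leaves contributes a 2-state fragment.
  b|c : 6 states
  (b|c)* : 8 states
  c|(b|c)* : 12 states
  a(c|(b|c)*) : 14 states

14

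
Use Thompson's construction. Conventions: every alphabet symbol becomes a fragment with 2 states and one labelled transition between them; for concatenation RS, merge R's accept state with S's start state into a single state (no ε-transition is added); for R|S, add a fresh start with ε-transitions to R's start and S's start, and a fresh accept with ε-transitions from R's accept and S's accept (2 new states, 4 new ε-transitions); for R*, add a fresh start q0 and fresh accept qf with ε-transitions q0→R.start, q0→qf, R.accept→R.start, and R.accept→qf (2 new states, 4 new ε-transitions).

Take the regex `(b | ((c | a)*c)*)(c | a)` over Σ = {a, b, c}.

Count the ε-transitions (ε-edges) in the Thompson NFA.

20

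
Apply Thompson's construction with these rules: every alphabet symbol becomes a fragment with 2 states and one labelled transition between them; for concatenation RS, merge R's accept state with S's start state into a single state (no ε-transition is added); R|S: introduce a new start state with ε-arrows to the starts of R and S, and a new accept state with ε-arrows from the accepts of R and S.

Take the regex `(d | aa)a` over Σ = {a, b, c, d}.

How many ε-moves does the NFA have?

4

Bottom-up over the parse tree:
Each of the 4 symbol leaves contributes 0 ε-transitions.
  aa — 0 ε-transitions
  d | aa — 4 ε-transitions
  (d | aa)a — 4 ε-transitions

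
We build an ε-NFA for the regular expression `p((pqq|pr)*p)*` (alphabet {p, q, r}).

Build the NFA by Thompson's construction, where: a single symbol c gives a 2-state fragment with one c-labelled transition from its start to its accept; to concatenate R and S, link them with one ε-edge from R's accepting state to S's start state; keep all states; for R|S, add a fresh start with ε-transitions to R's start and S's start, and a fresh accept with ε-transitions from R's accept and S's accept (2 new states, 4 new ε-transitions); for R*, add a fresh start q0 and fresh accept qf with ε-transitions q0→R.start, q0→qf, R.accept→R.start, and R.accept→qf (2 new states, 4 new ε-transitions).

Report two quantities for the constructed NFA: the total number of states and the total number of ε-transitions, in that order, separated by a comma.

20, 17

Building bottom-up:
Each of the 7 symbol leaves contributes 2 states and 0 ε-transitions.
  pqq — 6 states, 2 ε-transitions
  pr — 4 states, 1 ε-transition
  pqq|pr — 12 states, 7 ε-transitions
  (pqq|pr)* — 14 states, 11 ε-transitions
  (pqq|pr)*p — 16 states, 12 ε-transitions
  ((pqq|pr)*p)* — 18 states, 16 ε-transitions
  p((pqq|pr)*p)* — 20 states, 17 ε-transitions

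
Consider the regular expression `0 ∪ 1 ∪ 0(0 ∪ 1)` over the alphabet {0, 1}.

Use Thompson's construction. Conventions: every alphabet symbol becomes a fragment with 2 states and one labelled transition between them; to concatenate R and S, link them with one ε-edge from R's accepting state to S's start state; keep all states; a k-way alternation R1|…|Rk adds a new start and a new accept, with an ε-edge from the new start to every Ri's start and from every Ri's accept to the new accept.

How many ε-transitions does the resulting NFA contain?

11

Building bottom-up:
Each of the 5 symbol leaves contributes 0 ε-transitions.
  0 ∪ 1 → 4 ε-transitions
  0(0 ∪ 1) → 5 ε-transitions
  0 ∪ 1 ∪ 0(0 ∪ 1) → 11 ε-transitions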